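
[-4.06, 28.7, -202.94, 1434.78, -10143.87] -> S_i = -4.06*(-7.07)^i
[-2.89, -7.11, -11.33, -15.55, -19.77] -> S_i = -2.89 + -4.22*i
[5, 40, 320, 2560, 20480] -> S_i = 5*8^i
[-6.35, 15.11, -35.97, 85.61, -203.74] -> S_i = -6.35*(-2.38)^i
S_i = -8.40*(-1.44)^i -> [-8.4, 12.1, -17.42, 25.08, -36.12]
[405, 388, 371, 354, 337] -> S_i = 405 + -17*i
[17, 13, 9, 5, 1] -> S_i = 17 + -4*i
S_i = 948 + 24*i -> [948, 972, 996, 1020, 1044]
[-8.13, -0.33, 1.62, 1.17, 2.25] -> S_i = Random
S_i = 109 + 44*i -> [109, 153, 197, 241, 285]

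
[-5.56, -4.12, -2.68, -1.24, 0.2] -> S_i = -5.56 + 1.44*i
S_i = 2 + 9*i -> [2, 11, 20, 29, 38]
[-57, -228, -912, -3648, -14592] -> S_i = -57*4^i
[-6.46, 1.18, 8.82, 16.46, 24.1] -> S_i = -6.46 + 7.64*i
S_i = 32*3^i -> [32, 96, 288, 864, 2592]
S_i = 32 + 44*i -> [32, 76, 120, 164, 208]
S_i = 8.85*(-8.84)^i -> [8.85, -78.23, 691.59, -6113.64, 54044.6]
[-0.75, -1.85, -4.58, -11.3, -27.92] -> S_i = -0.75*2.47^i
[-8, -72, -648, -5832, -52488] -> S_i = -8*9^i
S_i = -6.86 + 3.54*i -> [-6.86, -3.32, 0.22, 3.76, 7.3]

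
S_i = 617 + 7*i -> [617, 624, 631, 638, 645]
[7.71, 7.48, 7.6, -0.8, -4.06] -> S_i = Random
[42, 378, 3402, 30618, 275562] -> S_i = 42*9^i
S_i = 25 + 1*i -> [25, 26, 27, 28, 29]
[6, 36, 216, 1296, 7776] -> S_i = 6*6^i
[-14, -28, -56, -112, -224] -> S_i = -14*2^i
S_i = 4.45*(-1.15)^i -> [4.45, -5.12, 5.89, -6.77, 7.78]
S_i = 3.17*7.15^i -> [3.17, 22.67, 162.06, 1158.72, 8284.83]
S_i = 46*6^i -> [46, 276, 1656, 9936, 59616]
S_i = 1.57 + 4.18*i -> [1.57, 5.75, 9.93, 14.11, 18.29]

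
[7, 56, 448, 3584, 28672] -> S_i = 7*8^i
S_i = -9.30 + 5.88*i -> [-9.3, -3.42, 2.46, 8.34, 14.22]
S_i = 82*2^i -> [82, 164, 328, 656, 1312]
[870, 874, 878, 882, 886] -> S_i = 870 + 4*i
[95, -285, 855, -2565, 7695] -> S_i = 95*-3^i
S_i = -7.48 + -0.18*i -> [-7.48, -7.66, -7.84, -8.02, -8.2]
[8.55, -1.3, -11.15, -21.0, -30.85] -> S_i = 8.55 + -9.85*i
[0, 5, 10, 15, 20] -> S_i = 0 + 5*i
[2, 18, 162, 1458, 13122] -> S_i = 2*9^i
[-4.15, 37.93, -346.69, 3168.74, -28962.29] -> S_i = -4.15*(-9.14)^i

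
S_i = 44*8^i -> [44, 352, 2816, 22528, 180224]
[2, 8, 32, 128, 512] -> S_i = 2*4^i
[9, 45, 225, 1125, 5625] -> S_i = 9*5^i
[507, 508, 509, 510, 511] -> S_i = 507 + 1*i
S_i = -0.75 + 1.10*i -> [-0.75, 0.35, 1.45, 2.55, 3.65]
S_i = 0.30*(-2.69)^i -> [0.3, -0.81, 2.17, -5.84, 15.71]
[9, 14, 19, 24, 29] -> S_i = 9 + 5*i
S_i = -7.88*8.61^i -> [-7.88, -67.85, -584.16, -5029.63, -43305.08]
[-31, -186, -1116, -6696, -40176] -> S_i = -31*6^i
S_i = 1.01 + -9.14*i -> [1.01, -8.13, -17.27, -26.41, -35.55]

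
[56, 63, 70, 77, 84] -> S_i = 56 + 7*i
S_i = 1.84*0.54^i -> [1.84, 0.99, 0.54, 0.29, 0.16]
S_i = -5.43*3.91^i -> [-5.43, -21.23, -83.01, -324.59, -1269.13]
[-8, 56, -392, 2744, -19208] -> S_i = -8*-7^i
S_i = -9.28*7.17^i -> [-9.28, -66.54, -477.07, -3420.62, -24525.88]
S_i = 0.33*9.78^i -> [0.33, 3.23, 31.56, 308.7, 3019.04]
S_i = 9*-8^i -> [9, -72, 576, -4608, 36864]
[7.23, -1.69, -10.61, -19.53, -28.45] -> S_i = 7.23 + -8.92*i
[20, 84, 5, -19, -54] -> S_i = Random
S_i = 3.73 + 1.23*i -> [3.73, 4.96, 6.19, 7.42, 8.65]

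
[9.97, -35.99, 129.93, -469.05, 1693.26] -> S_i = 9.97*(-3.61)^i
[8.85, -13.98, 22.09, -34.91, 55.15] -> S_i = 8.85*(-1.58)^i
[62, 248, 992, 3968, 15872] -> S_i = 62*4^i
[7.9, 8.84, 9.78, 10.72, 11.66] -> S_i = 7.90 + 0.94*i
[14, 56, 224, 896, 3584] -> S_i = 14*4^i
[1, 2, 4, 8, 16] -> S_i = 1*2^i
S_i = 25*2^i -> [25, 50, 100, 200, 400]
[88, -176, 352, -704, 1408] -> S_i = 88*-2^i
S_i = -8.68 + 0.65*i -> [-8.68, -8.03, -7.38, -6.73, -6.08]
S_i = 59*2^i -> [59, 118, 236, 472, 944]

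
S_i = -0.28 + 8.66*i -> [-0.28, 8.38, 17.04, 25.7, 34.36]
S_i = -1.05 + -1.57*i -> [-1.05, -2.62, -4.19, -5.76, -7.33]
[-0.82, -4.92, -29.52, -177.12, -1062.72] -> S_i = -0.82*6.00^i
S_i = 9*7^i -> [9, 63, 441, 3087, 21609]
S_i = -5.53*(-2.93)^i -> [-5.53, 16.2, -47.47, 139.1, -407.56]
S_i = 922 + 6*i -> [922, 928, 934, 940, 946]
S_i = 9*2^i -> [9, 18, 36, 72, 144]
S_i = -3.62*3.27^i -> [-3.62, -11.84, -38.71, -126.58, -413.9]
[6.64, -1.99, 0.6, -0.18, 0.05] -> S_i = 6.64*(-0.30)^i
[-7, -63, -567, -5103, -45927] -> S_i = -7*9^i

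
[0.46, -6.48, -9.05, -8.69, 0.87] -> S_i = Random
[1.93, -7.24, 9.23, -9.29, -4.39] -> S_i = Random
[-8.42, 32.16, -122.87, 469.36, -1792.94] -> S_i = -8.42*(-3.82)^i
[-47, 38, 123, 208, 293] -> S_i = -47 + 85*i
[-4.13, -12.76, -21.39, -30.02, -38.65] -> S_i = -4.13 + -8.63*i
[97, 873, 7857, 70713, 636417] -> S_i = 97*9^i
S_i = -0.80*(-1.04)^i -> [-0.8, 0.83, -0.87, 0.9, -0.94]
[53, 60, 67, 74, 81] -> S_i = 53 + 7*i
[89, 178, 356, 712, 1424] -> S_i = 89*2^i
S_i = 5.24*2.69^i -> [5.24, 14.1, 37.92, 102.0, 274.37]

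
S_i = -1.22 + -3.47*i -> [-1.22, -4.69, -8.16, -11.63, -15.1]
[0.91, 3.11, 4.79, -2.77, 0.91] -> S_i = Random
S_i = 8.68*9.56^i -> [8.68, 82.98, 793.3, 7583.91, 72502.22]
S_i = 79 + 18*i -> [79, 97, 115, 133, 151]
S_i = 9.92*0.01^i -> [9.92, 0.1, 0.0, 0.0, 0.0]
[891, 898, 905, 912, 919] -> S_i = 891 + 7*i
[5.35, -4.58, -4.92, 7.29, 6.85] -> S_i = Random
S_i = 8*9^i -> [8, 72, 648, 5832, 52488]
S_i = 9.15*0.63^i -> [9.15, 5.76, 3.63, 2.29, 1.44]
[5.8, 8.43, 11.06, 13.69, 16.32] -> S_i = 5.80 + 2.63*i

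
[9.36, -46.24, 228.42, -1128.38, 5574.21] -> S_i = 9.36*(-4.94)^i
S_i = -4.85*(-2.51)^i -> [-4.85, 12.17, -30.56, 76.69, -192.5]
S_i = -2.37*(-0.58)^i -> [-2.37, 1.37, -0.8, 0.46, -0.27]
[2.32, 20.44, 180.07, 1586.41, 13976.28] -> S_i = 2.32*8.81^i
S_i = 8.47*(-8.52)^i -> [8.47, -72.16, 614.84, -5238.44, 44631.53]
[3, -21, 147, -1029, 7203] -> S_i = 3*-7^i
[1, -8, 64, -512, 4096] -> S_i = 1*-8^i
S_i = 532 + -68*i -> [532, 464, 396, 328, 260]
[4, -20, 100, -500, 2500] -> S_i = 4*-5^i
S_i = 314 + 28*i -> [314, 342, 370, 398, 426]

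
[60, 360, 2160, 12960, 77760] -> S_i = 60*6^i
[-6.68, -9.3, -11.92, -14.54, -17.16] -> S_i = -6.68 + -2.62*i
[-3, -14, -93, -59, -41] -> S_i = Random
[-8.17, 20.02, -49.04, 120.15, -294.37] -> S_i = -8.17*(-2.45)^i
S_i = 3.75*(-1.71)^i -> [3.75, -6.41, 10.97, -18.75, 32.06]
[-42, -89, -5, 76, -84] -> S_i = Random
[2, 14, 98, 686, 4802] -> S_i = 2*7^i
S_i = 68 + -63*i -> [68, 5, -58, -121, -184]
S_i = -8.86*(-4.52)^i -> [-8.86, 40.05, -181.01, 818.18, -3698.18]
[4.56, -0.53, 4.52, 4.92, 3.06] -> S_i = Random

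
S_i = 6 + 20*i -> [6, 26, 46, 66, 86]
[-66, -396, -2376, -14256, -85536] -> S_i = -66*6^i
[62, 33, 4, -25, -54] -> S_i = 62 + -29*i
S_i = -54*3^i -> [-54, -162, -486, -1458, -4374]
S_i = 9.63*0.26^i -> [9.63, 2.5, 0.65, 0.17, 0.04]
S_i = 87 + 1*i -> [87, 88, 89, 90, 91]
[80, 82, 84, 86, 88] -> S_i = 80 + 2*i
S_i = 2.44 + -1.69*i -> [2.44, 0.75, -0.94, -2.63, -4.32]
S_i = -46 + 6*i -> [-46, -40, -34, -28, -22]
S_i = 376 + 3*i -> [376, 379, 382, 385, 388]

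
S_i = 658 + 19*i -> [658, 677, 696, 715, 734]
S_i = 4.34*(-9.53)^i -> [4.34, -41.36, 394.16, -3756.37, 35798.21]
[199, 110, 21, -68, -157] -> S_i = 199 + -89*i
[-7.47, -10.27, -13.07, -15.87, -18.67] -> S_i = -7.47 + -2.80*i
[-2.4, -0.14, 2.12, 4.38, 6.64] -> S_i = -2.40 + 2.26*i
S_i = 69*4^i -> [69, 276, 1104, 4416, 17664]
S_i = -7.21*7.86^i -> [-7.21, -56.67, -445.43, -3501.09, -27518.54]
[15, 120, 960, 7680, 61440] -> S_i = 15*8^i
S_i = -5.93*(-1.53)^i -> [-5.93, 9.07, -13.88, 21.24, -32.5]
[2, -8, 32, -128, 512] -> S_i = 2*-4^i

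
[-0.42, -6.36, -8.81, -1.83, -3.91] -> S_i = Random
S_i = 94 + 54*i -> [94, 148, 202, 256, 310]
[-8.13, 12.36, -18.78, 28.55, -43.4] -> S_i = -8.13*(-1.52)^i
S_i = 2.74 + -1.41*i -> [2.74, 1.33, -0.08, -1.49, -2.9]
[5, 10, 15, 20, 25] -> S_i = 5 + 5*i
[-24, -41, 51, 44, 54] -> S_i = Random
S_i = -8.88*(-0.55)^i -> [-8.88, 4.88, -2.69, 1.48, -0.81]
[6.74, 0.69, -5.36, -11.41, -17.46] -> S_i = 6.74 + -6.05*i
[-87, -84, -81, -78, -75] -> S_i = -87 + 3*i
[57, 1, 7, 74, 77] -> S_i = Random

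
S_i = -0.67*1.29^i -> [-0.67, -0.86, -1.11, -1.44, -1.86]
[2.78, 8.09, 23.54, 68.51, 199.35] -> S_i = 2.78*2.91^i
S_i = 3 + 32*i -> [3, 35, 67, 99, 131]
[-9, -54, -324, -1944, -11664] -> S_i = -9*6^i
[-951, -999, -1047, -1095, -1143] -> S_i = -951 + -48*i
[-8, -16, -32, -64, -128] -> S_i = -8*2^i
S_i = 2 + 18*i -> [2, 20, 38, 56, 74]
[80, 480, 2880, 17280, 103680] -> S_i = 80*6^i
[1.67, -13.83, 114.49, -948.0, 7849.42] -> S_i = 1.67*(-8.28)^i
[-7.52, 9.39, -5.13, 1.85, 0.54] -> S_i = Random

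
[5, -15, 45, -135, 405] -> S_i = 5*-3^i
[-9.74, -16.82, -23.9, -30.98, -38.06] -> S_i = -9.74 + -7.08*i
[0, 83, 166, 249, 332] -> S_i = 0 + 83*i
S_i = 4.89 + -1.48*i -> [4.89, 3.41, 1.93, 0.45, -1.03]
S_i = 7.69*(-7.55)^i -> [7.69, -58.06, 438.35, -3309.54, 24987.0]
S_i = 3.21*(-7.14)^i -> [3.21, -22.92, 163.64, -1168.42, 8342.53]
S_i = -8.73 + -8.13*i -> [-8.73, -16.86, -24.99, -33.12, -41.25]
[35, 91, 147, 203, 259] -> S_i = 35 + 56*i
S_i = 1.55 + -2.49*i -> [1.55, -0.94, -3.43, -5.92, -8.41]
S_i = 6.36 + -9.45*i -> [6.36, -3.09, -12.54, -21.99, -31.44]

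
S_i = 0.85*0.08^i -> [0.85, 0.07, 0.01, 0.0, 0.0]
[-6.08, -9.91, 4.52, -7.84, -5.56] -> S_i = Random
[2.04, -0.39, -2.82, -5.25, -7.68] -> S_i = 2.04 + -2.43*i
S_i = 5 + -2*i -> [5, 3, 1, -1, -3]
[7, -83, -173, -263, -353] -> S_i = 7 + -90*i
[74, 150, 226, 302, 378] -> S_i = 74 + 76*i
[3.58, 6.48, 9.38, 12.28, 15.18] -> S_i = 3.58 + 2.90*i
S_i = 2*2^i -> [2, 4, 8, 16, 32]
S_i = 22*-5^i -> [22, -110, 550, -2750, 13750]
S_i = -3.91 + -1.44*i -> [-3.91, -5.35, -6.79, -8.23, -9.67]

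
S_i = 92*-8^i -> [92, -736, 5888, -47104, 376832]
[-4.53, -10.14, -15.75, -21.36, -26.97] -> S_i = -4.53 + -5.61*i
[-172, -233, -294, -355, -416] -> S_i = -172 + -61*i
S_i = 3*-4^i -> [3, -12, 48, -192, 768]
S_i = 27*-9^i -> [27, -243, 2187, -19683, 177147]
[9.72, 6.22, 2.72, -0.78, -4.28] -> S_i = 9.72 + -3.50*i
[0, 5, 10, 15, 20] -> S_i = 0 + 5*i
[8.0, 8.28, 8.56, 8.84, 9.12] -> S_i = 8.00 + 0.28*i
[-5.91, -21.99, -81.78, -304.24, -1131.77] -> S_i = -5.91*3.72^i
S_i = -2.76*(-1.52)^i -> [-2.76, 4.2, -6.38, 9.69, -14.73]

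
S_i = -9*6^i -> [-9, -54, -324, -1944, -11664]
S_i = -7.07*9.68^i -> [-7.07, -68.44, -662.48, -6412.77, -62075.59]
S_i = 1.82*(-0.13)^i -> [1.82, -0.24, 0.03, -0.0, 0.0]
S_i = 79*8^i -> [79, 632, 5056, 40448, 323584]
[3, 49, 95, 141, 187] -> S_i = 3 + 46*i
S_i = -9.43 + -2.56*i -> [-9.43, -11.99, -14.55, -17.11, -19.67]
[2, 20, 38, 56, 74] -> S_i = 2 + 18*i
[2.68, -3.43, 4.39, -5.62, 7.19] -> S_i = 2.68*(-1.28)^i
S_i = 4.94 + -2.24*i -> [4.94, 2.7, 0.46, -1.78, -4.02]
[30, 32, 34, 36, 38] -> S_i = 30 + 2*i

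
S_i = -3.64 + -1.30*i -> [-3.64, -4.94, -6.24, -7.54, -8.84]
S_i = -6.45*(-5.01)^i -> [-6.45, 32.31, -161.9, 811.1, -4063.6]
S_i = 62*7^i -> [62, 434, 3038, 21266, 148862]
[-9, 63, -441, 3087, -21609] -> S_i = -9*-7^i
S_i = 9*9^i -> [9, 81, 729, 6561, 59049]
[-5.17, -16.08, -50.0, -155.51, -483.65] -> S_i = -5.17*3.11^i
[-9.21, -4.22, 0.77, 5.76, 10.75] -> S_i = -9.21 + 4.99*i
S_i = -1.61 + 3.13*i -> [-1.61, 1.52, 4.65, 7.78, 10.91]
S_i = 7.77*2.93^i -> [7.77, 22.77, 66.7, 195.44, 572.65]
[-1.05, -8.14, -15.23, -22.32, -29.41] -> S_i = -1.05 + -7.09*i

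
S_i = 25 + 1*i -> [25, 26, 27, 28, 29]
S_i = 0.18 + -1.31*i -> [0.18, -1.13, -2.44, -3.75, -5.06]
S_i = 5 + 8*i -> [5, 13, 21, 29, 37]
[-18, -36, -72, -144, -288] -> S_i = -18*2^i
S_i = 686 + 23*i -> [686, 709, 732, 755, 778]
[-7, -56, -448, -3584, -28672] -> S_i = -7*8^i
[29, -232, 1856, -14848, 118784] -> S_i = 29*-8^i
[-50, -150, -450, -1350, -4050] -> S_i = -50*3^i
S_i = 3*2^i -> [3, 6, 12, 24, 48]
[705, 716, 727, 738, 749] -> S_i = 705 + 11*i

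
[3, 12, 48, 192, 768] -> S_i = 3*4^i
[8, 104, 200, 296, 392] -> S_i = 8 + 96*i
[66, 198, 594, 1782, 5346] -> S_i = 66*3^i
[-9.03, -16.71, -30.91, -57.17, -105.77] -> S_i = -9.03*1.85^i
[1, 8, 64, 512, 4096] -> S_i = 1*8^i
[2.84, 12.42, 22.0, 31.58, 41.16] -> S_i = 2.84 + 9.58*i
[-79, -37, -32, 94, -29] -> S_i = Random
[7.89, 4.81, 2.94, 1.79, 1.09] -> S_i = 7.89*0.61^i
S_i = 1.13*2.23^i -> [1.13, 2.52, 5.62, 12.53, 27.94]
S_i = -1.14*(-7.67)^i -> [-1.14, 8.74, -67.06, 514.39, -3945.36]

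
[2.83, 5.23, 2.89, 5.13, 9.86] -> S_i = Random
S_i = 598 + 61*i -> [598, 659, 720, 781, 842]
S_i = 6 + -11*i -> [6, -5, -16, -27, -38]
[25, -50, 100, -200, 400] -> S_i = 25*-2^i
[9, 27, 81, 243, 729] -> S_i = 9*3^i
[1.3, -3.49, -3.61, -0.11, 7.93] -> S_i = Random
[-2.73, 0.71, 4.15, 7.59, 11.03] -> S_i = -2.73 + 3.44*i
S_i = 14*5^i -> [14, 70, 350, 1750, 8750]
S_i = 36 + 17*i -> [36, 53, 70, 87, 104]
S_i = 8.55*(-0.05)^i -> [8.55, -0.43, 0.02, -0.0, 0.0]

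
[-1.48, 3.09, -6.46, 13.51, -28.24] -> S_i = -1.48*(-2.09)^i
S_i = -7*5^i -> [-7, -35, -175, -875, -4375]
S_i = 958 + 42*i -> [958, 1000, 1042, 1084, 1126]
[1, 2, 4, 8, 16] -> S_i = 1*2^i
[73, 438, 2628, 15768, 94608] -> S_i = 73*6^i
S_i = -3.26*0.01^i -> [-3.26, -0.03, -0.0, -0.0, -0.0]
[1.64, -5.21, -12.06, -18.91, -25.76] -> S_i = 1.64 + -6.85*i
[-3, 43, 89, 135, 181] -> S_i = -3 + 46*i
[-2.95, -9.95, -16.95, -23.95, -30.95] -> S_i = -2.95 + -7.00*i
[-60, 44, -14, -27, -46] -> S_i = Random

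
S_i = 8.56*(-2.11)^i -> [8.56, -18.06, 38.11, -80.41, 169.67]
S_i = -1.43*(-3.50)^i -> [-1.43, 5.0, -17.52, 61.31, -214.59]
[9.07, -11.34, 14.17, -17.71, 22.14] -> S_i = 9.07*(-1.25)^i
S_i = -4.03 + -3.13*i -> [-4.03, -7.16, -10.29, -13.42, -16.55]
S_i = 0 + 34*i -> [0, 34, 68, 102, 136]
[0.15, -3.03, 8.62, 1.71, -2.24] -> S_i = Random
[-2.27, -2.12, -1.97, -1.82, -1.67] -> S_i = -2.27 + 0.15*i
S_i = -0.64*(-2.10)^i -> [-0.64, 1.34, -2.82, 5.93, -12.45]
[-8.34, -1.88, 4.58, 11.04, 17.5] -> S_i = -8.34 + 6.46*i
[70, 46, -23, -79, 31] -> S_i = Random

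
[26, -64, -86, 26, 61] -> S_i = Random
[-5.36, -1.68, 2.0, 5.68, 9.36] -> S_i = -5.36 + 3.68*i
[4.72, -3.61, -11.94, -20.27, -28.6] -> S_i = 4.72 + -8.33*i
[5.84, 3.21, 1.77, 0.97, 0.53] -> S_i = 5.84*0.55^i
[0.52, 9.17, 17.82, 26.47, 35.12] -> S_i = 0.52 + 8.65*i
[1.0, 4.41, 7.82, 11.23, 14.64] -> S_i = 1.00 + 3.41*i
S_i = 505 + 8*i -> [505, 513, 521, 529, 537]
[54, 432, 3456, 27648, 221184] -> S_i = 54*8^i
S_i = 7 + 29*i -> [7, 36, 65, 94, 123]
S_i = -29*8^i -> [-29, -232, -1856, -14848, -118784]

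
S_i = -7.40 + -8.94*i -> [-7.4, -16.34, -25.28, -34.22, -43.16]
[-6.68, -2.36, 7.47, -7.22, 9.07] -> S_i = Random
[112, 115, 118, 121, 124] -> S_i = 112 + 3*i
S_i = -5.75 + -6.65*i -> [-5.75, -12.4, -19.05, -25.7, -32.35]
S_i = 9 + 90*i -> [9, 99, 189, 279, 369]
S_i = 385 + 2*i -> [385, 387, 389, 391, 393]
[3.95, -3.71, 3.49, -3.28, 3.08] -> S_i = 3.95*(-0.94)^i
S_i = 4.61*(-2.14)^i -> [4.61, -9.87, 21.11, -45.18, 96.68]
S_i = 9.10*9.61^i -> [9.1, 87.45, 840.4, 8076.28, 77613.08]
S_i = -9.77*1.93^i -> [-9.77, -18.86, -36.39, -70.24, -135.56]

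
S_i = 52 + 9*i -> [52, 61, 70, 79, 88]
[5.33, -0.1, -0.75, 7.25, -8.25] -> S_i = Random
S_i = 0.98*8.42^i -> [0.98, 8.25, 69.48, 585.01, 4925.77]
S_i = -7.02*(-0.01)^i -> [-7.02, 0.07, -0.0, 0.0, -0.0]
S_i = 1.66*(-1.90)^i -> [1.66, -3.15, 5.99, -11.39, 21.63]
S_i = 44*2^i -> [44, 88, 176, 352, 704]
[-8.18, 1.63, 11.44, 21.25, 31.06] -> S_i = -8.18 + 9.81*i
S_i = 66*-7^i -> [66, -462, 3234, -22638, 158466]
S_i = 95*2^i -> [95, 190, 380, 760, 1520]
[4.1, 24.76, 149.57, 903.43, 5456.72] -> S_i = 4.10*6.04^i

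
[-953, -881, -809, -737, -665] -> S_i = -953 + 72*i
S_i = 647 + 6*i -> [647, 653, 659, 665, 671]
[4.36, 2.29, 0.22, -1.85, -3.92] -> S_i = 4.36 + -2.07*i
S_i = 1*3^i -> [1, 3, 9, 27, 81]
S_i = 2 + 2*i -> [2, 4, 6, 8, 10]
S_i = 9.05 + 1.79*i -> [9.05, 10.84, 12.63, 14.42, 16.21]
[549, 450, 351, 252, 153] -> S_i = 549 + -99*i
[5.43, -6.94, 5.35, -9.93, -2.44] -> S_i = Random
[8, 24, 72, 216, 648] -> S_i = 8*3^i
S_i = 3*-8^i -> [3, -24, 192, -1536, 12288]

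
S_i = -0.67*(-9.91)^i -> [-0.67, 6.64, -65.8, 652.07, -6462.04]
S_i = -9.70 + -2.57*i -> [-9.7, -12.27, -14.84, -17.41, -19.98]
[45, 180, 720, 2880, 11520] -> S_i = 45*4^i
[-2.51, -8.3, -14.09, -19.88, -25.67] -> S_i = -2.51 + -5.79*i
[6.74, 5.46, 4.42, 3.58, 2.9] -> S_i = 6.74*0.81^i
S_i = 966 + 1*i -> [966, 967, 968, 969, 970]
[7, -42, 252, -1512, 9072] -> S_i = 7*-6^i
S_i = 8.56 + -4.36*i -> [8.56, 4.2, -0.16, -4.52, -8.88]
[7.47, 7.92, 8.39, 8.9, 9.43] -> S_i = 7.47*1.06^i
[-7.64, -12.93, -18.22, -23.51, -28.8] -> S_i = -7.64 + -5.29*i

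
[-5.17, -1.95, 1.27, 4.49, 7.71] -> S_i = -5.17 + 3.22*i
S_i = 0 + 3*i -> [0, 3, 6, 9, 12]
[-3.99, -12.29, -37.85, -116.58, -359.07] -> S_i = -3.99*3.08^i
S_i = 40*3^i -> [40, 120, 360, 1080, 3240]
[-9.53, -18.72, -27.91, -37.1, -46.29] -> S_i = -9.53 + -9.19*i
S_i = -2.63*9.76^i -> [-2.63, -25.67, -250.53, -2445.15, -23864.65]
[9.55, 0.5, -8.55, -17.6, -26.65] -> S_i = 9.55 + -9.05*i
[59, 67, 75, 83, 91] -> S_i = 59 + 8*i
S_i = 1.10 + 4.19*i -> [1.1, 5.29, 9.48, 13.67, 17.86]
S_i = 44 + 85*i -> [44, 129, 214, 299, 384]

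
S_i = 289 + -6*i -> [289, 283, 277, 271, 265]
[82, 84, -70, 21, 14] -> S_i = Random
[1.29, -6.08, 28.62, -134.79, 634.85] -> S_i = 1.29*(-4.71)^i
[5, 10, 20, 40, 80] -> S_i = 5*2^i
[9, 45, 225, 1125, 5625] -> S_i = 9*5^i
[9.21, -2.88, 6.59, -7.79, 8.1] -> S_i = Random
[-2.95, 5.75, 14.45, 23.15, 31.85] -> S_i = -2.95 + 8.70*i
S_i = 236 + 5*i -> [236, 241, 246, 251, 256]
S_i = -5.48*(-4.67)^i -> [-5.48, 25.59, -119.51, 558.12, -2606.44]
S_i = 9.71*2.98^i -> [9.71, 28.94, 86.23, 256.96, 765.75]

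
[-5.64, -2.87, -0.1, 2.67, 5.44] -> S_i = -5.64 + 2.77*i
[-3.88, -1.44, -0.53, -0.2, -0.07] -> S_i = -3.88*0.37^i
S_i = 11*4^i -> [11, 44, 176, 704, 2816]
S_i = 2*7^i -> [2, 14, 98, 686, 4802]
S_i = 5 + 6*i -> [5, 11, 17, 23, 29]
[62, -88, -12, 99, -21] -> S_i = Random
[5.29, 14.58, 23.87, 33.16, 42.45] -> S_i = 5.29 + 9.29*i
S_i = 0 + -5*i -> [0, -5, -10, -15, -20]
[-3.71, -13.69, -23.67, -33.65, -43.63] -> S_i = -3.71 + -9.98*i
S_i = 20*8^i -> [20, 160, 1280, 10240, 81920]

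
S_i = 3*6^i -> [3, 18, 108, 648, 3888]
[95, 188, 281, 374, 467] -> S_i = 95 + 93*i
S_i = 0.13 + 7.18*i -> [0.13, 7.31, 14.49, 21.67, 28.85]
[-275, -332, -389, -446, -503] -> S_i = -275 + -57*i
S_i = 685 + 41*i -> [685, 726, 767, 808, 849]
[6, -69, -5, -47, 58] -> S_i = Random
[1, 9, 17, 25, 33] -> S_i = 1 + 8*i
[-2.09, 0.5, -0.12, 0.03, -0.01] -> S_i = -2.09*(-0.24)^i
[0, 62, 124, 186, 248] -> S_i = 0 + 62*i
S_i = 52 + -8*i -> [52, 44, 36, 28, 20]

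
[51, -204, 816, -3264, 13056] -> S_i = 51*-4^i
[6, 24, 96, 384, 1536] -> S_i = 6*4^i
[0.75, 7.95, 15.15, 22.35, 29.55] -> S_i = 0.75 + 7.20*i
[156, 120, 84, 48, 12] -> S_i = 156 + -36*i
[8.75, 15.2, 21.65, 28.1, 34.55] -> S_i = 8.75 + 6.45*i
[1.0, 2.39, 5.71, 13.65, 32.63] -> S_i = 1.00*2.39^i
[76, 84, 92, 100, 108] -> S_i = 76 + 8*i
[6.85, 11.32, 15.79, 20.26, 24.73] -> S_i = 6.85 + 4.47*i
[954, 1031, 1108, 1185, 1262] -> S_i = 954 + 77*i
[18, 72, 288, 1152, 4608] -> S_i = 18*4^i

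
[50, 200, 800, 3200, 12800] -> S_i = 50*4^i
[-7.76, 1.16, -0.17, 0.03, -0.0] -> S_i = -7.76*(-0.15)^i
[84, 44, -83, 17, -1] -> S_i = Random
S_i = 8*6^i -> [8, 48, 288, 1728, 10368]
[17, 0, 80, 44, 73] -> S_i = Random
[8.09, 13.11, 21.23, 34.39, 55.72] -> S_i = 8.09*1.62^i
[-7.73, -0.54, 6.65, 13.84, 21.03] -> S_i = -7.73 + 7.19*i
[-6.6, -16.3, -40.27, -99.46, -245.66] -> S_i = -6.60*2.47^i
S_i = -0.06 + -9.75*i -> [-0.06, -9.81, -19.56, -29.31, -39.06]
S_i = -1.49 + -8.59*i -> [-1.49, -10.08, -18.67, -27.26, -35.85]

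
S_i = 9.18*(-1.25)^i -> [9.18, -11.48, 14.34, -17.93, 22.41]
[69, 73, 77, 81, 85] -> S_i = 69 + 4*i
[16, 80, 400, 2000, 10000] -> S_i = 16*5^i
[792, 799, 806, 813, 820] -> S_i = 792 + 7*i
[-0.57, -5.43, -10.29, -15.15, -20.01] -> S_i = -0.57 + -4.86*i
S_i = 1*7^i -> [1, 7, 49, 343, 2401]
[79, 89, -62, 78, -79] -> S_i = Random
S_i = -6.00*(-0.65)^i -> [-6.0, 3.9, -2.54, 1.65, -1.07]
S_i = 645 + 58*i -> [645, 703, 761, 819, 877]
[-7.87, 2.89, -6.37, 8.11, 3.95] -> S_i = Random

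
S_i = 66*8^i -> [66, 528, 4224, 33792, 270336]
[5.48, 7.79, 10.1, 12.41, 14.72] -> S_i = 5.48 + 2.31*i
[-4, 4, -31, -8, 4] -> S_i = Random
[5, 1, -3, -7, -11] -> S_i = 5 + -4*i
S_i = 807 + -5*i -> [807, 802, 797, 792, 787]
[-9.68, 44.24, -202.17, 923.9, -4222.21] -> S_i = -9.68*(-4.57)^i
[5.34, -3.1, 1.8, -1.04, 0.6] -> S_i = 5.34*(-0.58)^i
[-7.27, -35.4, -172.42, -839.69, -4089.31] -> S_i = -7.27*4.87^i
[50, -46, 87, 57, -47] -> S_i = Random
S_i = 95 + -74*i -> [95, 21, -53, -127, -201]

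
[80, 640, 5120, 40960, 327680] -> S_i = 80*8^i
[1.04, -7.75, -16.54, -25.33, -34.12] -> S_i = 1.04 + -8.79*i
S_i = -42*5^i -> [-42, -210, -1050, -5250, -26250]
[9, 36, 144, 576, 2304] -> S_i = 9*4^i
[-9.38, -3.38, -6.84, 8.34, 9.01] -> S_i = Random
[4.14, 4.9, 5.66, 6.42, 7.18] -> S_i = 4.14 + 0.76*i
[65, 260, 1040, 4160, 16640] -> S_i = 65*4^i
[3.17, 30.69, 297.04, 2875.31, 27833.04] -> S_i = 3.17*9.68^i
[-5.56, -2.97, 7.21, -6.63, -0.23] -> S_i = Random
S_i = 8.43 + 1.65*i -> [8.43, 10.08, 11.73, 13.38, 15.03]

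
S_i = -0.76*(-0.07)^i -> [-0.76, 0.05, -0.0, 0.0, -0.0]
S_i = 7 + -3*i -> [7, 4, 1, -2, -5]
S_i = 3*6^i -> [3, 18, 108, 648, 3888]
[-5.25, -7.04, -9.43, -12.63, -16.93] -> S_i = -5.25*1.34^i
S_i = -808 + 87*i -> [-808, -721, -634, -547, -460]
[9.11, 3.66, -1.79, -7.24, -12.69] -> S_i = 9.11 + -5.45*i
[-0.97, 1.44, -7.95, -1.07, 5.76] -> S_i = Random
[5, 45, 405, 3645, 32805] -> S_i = 5*9^i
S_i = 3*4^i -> [3, 12, 48, 192, 768]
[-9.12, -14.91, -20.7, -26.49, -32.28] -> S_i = -9.12 + -5.79*i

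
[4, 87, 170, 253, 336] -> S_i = 4 + 83*i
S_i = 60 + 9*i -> [60, 69, 78, 87, 96]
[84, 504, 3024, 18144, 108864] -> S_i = 84*6^i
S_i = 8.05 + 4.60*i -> [8.05, 12.65, 17.25, 21.85, 26.45]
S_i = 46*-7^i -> [46, -322, 2254, -15778, 110446]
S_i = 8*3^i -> [8, 24, 72, 216, 648]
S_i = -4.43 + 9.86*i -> [-4.43, 5.43, 15.29, 25.15, 35.01]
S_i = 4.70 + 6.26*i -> [4.7, 10.96, 17.22, 23.48, 29.74]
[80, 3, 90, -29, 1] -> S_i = Random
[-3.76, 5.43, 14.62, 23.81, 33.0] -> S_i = -3.76 + 9.19*i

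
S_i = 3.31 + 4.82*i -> [3.31, 8.13, 12.95, 17.77, 22.59]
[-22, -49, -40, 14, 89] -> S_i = Random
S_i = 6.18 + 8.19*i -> [6.18, 14.37, 22.56, 30.75, 38.94]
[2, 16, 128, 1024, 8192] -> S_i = 2*8^i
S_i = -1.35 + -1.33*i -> [-1.35, -2.68, -4.01, -5.34, -6.67]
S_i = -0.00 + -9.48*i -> [-0.0, -9.48, -18.96, -28.44, -37.92]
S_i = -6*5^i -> [-6, -30, -150, -750, -3750]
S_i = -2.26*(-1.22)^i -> [-2.26, 2.76, -3.36, 4.1, -5.01]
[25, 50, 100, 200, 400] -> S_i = 25*2^i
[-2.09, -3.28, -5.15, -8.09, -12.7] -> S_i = -2.09*1.57^i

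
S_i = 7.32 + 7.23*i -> [7.32, 14.55, 21.78, 29.01, 36.24]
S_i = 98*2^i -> [98, 196, 392, 784, 1568]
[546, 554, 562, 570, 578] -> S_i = 546 + 8*i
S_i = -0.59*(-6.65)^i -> [-0.59, 3.92, -26.09, 173.51, -1153.82]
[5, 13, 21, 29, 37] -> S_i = 5 + 8*i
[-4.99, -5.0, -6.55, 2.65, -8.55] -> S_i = Random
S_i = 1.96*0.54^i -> [1.96, 1.06, 0.57, 0.31, 0.17]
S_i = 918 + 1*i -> [918, 919, 920, 921, 922]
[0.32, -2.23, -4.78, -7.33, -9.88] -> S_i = 0.32 + -2.55*i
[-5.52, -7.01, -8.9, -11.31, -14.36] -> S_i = -5.52*1.27^i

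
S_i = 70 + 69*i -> [70, 139, 208, 277, 346]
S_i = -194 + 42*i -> [-194, -152, -110, -68, -26]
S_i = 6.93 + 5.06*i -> [6.93, 11.99, 17.05, 22.11, 27.17]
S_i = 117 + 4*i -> [117, 121, 125, 129, 133]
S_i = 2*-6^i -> [2, -12, 72, -432, 2592]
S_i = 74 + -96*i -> [74, -22, -118, -214, -310]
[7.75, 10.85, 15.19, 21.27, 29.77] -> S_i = 7.75*1.40^i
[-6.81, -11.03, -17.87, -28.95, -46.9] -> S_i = -6.81*1.62^i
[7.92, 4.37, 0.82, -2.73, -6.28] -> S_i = 7.92 + -3.55*i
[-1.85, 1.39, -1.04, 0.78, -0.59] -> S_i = -1.85*(-0.75)^i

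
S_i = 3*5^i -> [3, 15, 75, 375, 1875]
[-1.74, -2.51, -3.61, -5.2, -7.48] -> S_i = -1.74*1.44^i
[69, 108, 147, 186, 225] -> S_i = 69 + 39*i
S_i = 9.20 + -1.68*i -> [9.2, 7.52, 5.84, 4.16, 2.48]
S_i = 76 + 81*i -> [76, 157, 238, 319, 400]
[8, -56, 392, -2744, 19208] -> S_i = 8*-7^i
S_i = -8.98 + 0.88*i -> [-8.98, -8.1, -7.22, -6.34, -5.46]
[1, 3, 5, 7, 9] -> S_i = 1 + 2*i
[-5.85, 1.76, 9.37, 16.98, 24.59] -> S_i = -5.85 + 7.61*i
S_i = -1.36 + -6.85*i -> [-1.36, -8.21, -15.06, -21.91, -28.76]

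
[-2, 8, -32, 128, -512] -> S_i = -2*-4^i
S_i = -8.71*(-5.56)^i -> [-8.71, 48.43, -269.26, 1497.07, -8323.72]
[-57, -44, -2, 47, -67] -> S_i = Random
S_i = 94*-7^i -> [94, -658, 4606, -32242, 225694]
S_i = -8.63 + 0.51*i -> [-8.63, -8.12, -7.61, -7.1, -6.59]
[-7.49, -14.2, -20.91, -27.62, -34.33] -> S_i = -7.49 + -6.71*i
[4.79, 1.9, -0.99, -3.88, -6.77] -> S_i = 4.79 + -2.89*i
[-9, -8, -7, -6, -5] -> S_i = -9 + 1*i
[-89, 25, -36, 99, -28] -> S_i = Random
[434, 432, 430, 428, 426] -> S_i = 434 + -2*i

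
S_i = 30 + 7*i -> [30, 37, 44, 51, 58]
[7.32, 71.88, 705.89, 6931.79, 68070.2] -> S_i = 7.32*9.82^i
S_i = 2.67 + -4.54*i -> [2.67, -1.87, -6.41, -10.95, -15.49]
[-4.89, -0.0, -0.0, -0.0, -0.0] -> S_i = -4.89*0.00^i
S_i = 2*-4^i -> [2, -8, 32, -128, 512]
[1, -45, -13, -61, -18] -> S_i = Random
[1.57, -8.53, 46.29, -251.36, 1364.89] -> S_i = 1.57*(-5.43)^i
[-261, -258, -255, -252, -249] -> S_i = -261 + 3*i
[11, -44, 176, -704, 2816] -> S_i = 11*-4^i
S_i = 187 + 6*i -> [187, 193, 199, 205, 211]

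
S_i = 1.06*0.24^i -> [1.06, 0.25, 0.06, 0.01, 0.0]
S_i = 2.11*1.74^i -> [2.11, 3.67, 6.39, 11.12, 19.34]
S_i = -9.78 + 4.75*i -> [-9.78, -5.03, -0.28, 4.47, 9.22]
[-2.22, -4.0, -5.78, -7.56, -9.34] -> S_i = -2.22 + -1.78*i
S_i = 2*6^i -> [2, 12, 72, 432, 2592]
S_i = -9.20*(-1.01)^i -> [-9.2, 9.29, -9.38, 9.48, -9.57]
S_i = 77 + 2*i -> [77, 79, 81, 83, 85]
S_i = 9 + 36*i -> [9, 45, 81, 117, 153]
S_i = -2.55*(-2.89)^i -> [-2.55, 7.37, -21.3, 61.55, -177.88]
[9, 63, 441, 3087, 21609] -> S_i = 9*7^i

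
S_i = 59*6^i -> [59, 354, 2124, 12744, 76464]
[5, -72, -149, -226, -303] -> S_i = 5 + -77*i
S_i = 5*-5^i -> [5, -25, 125, -625, 3125]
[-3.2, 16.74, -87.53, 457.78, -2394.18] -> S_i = -3.20*(-5.23)^i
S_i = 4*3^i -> [4, 12, 36, 108, 324]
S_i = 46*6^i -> [46, 276, 1656, 9936, 59616]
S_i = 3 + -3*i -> [3, 0, -3, -6, -9]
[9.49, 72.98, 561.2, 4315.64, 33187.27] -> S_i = 9.49*7.69^i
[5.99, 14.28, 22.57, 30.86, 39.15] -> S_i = 5.99 + 8.29*i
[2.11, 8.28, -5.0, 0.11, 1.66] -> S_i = Random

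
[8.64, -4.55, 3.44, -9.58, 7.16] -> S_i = Random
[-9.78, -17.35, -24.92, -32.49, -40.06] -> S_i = -9.78 + -7.57*i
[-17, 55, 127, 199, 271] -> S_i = -17 + 72*i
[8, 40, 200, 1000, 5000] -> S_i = 8*5^i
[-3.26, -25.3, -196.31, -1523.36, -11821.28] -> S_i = -3.26*7.76^i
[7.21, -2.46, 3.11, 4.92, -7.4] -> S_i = Random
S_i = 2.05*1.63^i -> [2.05, 3.34, 5.45, 8.88, 14.47]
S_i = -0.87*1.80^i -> [-0.87, -1.57, -2.82, -5.07, -9.13]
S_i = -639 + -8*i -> [-639, -647, -655, -663, -671]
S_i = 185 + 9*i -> [185, 194, 203, 212, 221]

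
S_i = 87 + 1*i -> [87, 88, 89, 90, 91]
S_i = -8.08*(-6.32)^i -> [-8.08, 51.07, -322.73, 2039.68, -12890.79]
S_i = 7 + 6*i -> [7, 13, 19, 25, 31]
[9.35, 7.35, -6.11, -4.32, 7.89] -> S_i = Random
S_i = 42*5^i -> [42, 210, 1050, 5250, 26250]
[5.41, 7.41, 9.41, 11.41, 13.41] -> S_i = 5.41 + 2.00*i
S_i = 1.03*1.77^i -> [1.03, 1.82, 3.23, 5.71, 10.11]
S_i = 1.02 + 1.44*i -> [1.02, 2.46, 3.9, 5.34, 6.78]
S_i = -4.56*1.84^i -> [-4.56, -8.39, -15.44, -28.41, -52.27]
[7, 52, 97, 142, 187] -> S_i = 7 + 45*i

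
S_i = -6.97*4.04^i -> [-6.97, -28.16, -113.76, -459.6, -1856.77]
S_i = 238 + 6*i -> [238, 244, 250, 256, 262]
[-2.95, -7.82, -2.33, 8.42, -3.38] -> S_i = Random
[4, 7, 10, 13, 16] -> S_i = 4 + 3*i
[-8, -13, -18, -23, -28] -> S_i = -8 + -5*i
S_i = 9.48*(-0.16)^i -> [9.48, -1.52, 0.24, -0.04, 0.01]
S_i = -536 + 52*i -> [-536, -484, -432, -380, -328]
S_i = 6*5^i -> [6, 30, 150, 750, 3750]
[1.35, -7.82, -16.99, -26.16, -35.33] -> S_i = 1.35 + -9.17*i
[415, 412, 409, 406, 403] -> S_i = 415 + -3*i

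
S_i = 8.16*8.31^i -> [8.16, 67.81, 563.5, 4682.67, 38912.96]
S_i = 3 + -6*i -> [3, -3, -9, -15, -21]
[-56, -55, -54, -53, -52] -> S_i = -56 + 1*i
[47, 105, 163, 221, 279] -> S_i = 47 + 58*i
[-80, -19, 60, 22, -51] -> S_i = Random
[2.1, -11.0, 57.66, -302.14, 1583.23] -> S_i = 2.10*(-5.24)^i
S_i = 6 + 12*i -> [6, 18, 30, 42, 54]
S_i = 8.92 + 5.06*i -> [8.92, 13.98, 19.04, 24.1, 29.16]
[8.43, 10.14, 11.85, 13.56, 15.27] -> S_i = 8.43 + 1.71*i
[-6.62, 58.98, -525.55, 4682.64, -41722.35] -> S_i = -6.62*(-8.91)^i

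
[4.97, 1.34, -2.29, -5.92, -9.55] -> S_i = 4.97 + -3.63*i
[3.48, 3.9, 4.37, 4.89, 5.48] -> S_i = 3.48*1.12^i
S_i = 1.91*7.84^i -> [1.91, 14.97, 117.4, 920.41, 7216.02]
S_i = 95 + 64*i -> [95, 159, 223, 287, 351]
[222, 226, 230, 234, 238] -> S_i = 222 + 4*i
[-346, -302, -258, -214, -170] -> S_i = -346 + 44*i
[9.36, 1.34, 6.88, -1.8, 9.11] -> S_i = Random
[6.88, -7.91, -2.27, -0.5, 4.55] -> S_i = Random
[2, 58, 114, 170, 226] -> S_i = 2 + 56*i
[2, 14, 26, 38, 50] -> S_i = 2 + 12*i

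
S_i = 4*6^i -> [4, 24, 144, 864, 5184]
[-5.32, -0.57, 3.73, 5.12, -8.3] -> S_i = Random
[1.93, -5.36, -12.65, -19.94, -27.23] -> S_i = 1.93 + -7.29*i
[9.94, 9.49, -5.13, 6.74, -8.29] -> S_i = Random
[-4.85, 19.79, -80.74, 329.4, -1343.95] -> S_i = -4.85*(-4.08)^i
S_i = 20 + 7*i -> [20, 27, 34, 41, 48]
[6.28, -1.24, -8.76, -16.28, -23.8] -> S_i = 6.28 + -7.52*i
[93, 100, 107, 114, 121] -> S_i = 93 + 7*i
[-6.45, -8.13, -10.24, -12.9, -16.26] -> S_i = -6.45*1.26^i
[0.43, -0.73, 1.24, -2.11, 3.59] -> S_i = 0.43*(-1.70)^i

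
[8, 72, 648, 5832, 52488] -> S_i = 8*9^i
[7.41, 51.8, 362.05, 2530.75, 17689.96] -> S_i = 7.41*6.99^i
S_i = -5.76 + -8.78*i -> [-5.76, -14.54, -23.32, -32.1, -40.88]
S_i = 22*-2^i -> [22, -44, 88, -176, 352]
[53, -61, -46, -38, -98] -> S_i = Random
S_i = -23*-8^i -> [-23, 184, -1472, 11776, -94208]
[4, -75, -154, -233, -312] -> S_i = 4 + -79*i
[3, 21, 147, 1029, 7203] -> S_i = 3*7^i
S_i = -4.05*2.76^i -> [-4.05, -11.18, -30.85, -85.15, -235.01]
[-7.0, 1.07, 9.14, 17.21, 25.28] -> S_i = -7.00 + 8.07*i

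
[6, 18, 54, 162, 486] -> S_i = 6*3^i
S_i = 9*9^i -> [9, 81, 729, 6561, 59049]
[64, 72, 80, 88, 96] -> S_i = 64 + 8*i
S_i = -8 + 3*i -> [-8, -5, -2, 1, 4]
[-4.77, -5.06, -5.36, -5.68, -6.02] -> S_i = -4.77*1.06^i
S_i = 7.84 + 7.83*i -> [7.84, 15.67, 23.5, 31.33, 39.16]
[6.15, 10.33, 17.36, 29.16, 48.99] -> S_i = 6.15*1.68^i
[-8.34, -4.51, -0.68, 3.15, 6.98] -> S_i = -8.34 + 3.83*i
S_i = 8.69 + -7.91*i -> [8.69, 0.78, -7.13, -15.04, -22.95]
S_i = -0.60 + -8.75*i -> [-0.6, -9.35, -18.1, -26.85, -35.6]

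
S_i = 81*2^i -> [81, 162, 324, 648, 1296]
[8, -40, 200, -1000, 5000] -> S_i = 8*-5^i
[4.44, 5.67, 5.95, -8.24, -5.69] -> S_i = Random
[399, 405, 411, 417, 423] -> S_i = 399 + 6*i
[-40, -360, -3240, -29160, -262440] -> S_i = -40*9^i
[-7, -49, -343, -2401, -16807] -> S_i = -7*7^i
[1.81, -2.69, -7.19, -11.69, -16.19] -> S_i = 1.81 + -4.50*i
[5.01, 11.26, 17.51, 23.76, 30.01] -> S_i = 5.01 + 6.25*i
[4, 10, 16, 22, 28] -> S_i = 4 + 6*i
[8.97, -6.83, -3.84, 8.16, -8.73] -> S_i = Random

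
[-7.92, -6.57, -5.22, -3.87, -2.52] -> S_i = -7.92 + 1.35*i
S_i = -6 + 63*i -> [-6, 57, 120, 183, 246]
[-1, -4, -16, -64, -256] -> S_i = -1*4^i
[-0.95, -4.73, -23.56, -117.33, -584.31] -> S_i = -0.95*4.98^i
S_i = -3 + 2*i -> [-3, -1, 1, 3, 5]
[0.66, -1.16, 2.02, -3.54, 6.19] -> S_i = 0.66*(-1.75)^i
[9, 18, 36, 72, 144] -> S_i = 9*2^i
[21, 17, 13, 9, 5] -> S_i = 21 + -4*i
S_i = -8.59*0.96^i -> [-8.59, -8.25, -7.92, -7.6, -7.3]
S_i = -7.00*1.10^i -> [-7.0, -7.7, -8.47, -9.32, -10.25]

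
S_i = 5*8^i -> [5, 40, 320, 2560, 20480]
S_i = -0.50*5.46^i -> [-0.5, -2.73, -14.91, -81.39, -444.37]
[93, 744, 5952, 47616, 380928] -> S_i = 93*8^i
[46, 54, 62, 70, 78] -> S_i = 46 + 8*i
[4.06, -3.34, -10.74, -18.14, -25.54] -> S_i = 4.06 + -7.40*i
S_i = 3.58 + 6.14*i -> [3.58, 9.72, 15.86, 22.0, 28.14]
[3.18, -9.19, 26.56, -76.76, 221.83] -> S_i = 3.18*(-2.89)^i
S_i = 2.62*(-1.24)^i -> [2.62, -3.25, 4.03, -5.0, 6.19]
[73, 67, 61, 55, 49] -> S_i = 73 + -6*i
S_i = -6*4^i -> [-6, -24, -96, -384, -1536]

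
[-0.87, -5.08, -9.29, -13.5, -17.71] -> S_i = -0.87 + -4.21*i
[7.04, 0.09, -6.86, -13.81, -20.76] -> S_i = 7.04 + -6.95*i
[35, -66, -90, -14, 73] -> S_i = Random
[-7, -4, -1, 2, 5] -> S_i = -7 + 3*i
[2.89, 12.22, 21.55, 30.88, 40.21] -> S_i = 2.89 + 9.33*i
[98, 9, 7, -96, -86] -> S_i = Random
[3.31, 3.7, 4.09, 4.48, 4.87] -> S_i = 3.31 + 0.39*i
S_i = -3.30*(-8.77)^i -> [-3.3, 28.94, -253.81, 2225.94, -19521.46]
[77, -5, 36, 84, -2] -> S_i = Random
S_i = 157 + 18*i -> [157, 175, 193, 211, 229]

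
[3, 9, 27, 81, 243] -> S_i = 3*3^i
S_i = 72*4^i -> [72, 288, 1152, 4608, 18432]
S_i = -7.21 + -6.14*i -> [-7.21, -13.35, -19.49, -25.63, -31.77]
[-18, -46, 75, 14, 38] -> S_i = Random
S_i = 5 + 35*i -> [5, 40, 75, 110, 145]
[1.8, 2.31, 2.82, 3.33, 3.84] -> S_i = 1.80 + 0.51*i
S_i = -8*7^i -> [-8, -56, -392, -2744, -19208]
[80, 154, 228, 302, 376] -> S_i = 80 + 74*i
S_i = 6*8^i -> [6, 48, 384, 3072, 24576]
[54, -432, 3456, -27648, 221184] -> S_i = 54*-8^i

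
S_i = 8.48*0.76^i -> [8.48, 6.44, 4.9, 3.72, 2.83]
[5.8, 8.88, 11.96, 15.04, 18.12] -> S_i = 5.80 + 3.08*i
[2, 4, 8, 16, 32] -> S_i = 2*2^i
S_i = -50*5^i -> [-50, -250, -1250, -6250, -31250]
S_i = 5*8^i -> [5, 40, 320, 2560, 20480]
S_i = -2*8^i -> [-2, -16, -128, -1024, -8192]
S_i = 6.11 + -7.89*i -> [6.11, -1.78, -9.67, -17.56, -25.45]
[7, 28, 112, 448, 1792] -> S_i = 7*4^i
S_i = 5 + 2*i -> [5, 7, 9, 11, 13]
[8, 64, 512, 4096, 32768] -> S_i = 8*8^i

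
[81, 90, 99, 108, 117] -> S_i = 81 + 9*i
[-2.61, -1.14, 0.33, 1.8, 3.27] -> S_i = -2.61 + 1.47*i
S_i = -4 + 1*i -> [-4, -3, -2, -1, 0]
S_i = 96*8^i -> [96, 768, 6144, 49152, 393216]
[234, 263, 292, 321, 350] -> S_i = 234 + 29*i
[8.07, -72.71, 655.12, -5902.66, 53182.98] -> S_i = 8.07*(-9.01)^i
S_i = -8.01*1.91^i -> [-8.01, -15.3, -29.22, -55.81, -106.6]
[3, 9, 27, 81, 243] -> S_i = 3*3^i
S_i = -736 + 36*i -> [-736, -700, -664, -628, -592]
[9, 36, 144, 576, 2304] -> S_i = 9*4^i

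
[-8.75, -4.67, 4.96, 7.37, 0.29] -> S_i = Random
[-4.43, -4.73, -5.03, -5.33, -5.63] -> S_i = -4.43 + -0.30*i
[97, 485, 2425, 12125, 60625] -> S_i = 97*5^i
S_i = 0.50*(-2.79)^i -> [0.5, -1.4, 3.89, -10.86, 30.3]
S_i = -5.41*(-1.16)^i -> [-5.41, 6.28, -7.28, 8.44, -9.8]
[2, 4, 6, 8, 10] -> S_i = 2 + 2*i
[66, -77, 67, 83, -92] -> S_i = Random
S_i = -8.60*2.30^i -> [-8.6, -19.78, -45.49, -104.64, -240.66]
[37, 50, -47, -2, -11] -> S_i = Random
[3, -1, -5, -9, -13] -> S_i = 3 + -4*i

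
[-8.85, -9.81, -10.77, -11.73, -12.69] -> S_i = -8.85 + -0.96*i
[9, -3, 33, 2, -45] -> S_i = Random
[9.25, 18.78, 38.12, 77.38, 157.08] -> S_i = 9.25*2.03^i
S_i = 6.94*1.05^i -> [6.94, 7.29, 7.65, 8.03, 8.44]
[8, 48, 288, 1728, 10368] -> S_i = 8*6^i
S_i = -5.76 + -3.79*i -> [-5.76, -9.55, -13.34, -17.13, -20.92]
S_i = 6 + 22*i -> [6, 28, 50, 72, 94]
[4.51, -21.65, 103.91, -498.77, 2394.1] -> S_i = 4.51*(-4.80)^i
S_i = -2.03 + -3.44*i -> [-2.03, -5.47, -8.91, -12.35, -15.79]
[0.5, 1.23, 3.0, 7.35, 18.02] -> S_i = 0.50*2.45^i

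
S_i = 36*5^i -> [36, 180, 900, 4500, 22500]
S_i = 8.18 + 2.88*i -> [8.18, 11.06, 13.94, 16.82, 19.7]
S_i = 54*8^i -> [54, 432, 3456, 27648, 221184]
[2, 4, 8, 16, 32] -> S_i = 2*2^i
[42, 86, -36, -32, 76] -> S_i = Random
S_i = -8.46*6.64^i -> [-8.46, -56.17, -373.0, -2476.71, -16445.33]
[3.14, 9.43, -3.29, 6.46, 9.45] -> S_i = Random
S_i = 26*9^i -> [26, 234, 2106, 18954, 170586]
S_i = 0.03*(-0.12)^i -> [0.03, -0.0, 0.0, -0.0, 0.0]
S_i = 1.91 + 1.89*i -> [1.91, 3.8, 5.69, 7.58, 9.47]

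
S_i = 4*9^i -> [4, 36, 324, 2916, 26244]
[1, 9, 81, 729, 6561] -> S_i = 1*9^i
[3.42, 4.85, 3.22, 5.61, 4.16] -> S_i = Random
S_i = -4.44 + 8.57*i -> [-4.44, 4.13, 12.7, 21.27, 29.84]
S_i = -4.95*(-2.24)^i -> [-4.95, 11.09, -24.84, 55.64, -124.62]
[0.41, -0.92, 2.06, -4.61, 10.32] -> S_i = 0.41*(-2.24)^i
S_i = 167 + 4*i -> [167, 171, 175, 179, 183]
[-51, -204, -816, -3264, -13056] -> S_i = -51*4^i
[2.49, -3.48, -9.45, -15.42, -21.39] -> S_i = 2.49 + -5.97*i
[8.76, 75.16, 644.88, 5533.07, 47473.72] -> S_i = 8.76*8.58^i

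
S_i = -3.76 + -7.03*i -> [-3.76, -10.79, -17.82, -24.85, -31.88]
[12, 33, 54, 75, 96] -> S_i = 12 + 21*i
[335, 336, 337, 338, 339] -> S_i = 335 + 1*i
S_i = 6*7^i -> [6, 42, 294, 2058, 14406]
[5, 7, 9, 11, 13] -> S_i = 5 + 2*i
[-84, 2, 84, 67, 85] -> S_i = Random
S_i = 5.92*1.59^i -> [5.92, 9.41, 14.97, 23.8, 37.84]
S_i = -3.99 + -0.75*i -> [-3.99, -4.74, -5.49, -6.24, -6.99]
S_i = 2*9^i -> [2, 18, 162, 1458, 13122]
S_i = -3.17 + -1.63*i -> [-3.17, -4.8, -6.43, -8.06, -9.69]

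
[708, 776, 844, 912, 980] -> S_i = 708 + 68*i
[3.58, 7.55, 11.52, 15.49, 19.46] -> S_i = 3.58 + 3.97*i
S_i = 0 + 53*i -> [0, 53, 106, 159, 212]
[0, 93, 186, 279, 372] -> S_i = 0 + 93*i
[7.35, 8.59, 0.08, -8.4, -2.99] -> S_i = Random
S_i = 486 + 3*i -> [486, 489, 492, 495, 498]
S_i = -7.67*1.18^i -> [-7.67, -9.05, -10.68, -12.6, -14.87]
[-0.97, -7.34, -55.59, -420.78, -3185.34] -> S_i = -0.97*7.57^i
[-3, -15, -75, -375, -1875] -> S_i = -3*5^i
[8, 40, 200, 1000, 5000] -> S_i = 8*5^i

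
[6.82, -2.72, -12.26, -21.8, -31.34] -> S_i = 6.82 + -9.54*i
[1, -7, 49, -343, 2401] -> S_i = 1*-7^i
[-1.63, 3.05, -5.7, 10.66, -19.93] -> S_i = -1.63*(-1.87)^i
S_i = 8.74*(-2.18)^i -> [8.74, -19.05, 41.54, -90.55, 197.4]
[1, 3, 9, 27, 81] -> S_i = 1*3^i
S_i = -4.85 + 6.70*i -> [-4.85, 1.85, 8.55, 15.25, 21.95]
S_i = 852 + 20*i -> [852, 872, 892, 912, 932]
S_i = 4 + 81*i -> [4, 85, 166, 247, 328]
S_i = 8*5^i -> [8, 40, 200, 1000, 5000]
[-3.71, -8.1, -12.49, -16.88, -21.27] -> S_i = -3.71 + -4.39*i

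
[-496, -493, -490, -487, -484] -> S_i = -496 + 3*i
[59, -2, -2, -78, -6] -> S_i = Random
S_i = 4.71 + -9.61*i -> [4.71, -4.9, -14.51, -24.12, -33.73]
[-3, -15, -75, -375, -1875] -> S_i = -3*5^i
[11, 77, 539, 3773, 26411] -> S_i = 11*7^i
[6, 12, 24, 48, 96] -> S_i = 6*2^i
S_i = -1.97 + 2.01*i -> [-1.97, 0.04, 2.05, 4.06, 6.07]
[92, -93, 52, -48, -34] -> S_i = Random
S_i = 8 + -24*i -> [8, -16, -40, -64, -88]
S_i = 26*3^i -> [26, 78, 234, 702, 2106]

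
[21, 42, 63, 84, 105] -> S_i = 21 + 21*i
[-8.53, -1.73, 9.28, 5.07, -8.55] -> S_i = Random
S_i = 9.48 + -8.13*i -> [9.48, 1.35, -6.78, -14.91, -23.04]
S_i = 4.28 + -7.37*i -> [4.28, -3.09, -10.46, -17.83, -25.2]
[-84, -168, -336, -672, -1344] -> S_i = -84*2^i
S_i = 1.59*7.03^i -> [1.59, 11.18, 78.58, 552.41, 3883.46]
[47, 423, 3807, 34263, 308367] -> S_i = 47*9^i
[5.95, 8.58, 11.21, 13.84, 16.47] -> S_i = 5.95 + 2.63*i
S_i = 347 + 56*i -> [347, 403, 459, 515, 571]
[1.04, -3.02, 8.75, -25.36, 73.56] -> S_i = 1.04*(-2.90)^i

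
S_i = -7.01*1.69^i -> [-7.01, -11.85, -20.02, -33.84, -57.18]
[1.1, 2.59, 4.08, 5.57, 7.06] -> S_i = 1.10 + 1.49*i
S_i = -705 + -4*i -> [-705, -709, -713, -717, -721]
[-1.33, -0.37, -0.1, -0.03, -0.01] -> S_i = -1.33*0.28^i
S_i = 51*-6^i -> [51, -306, 1836, -11016, 66096]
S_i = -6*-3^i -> [-6, 18, -54, 162, -486]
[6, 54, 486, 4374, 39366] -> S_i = 6*9^i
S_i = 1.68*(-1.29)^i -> [1.68, -2.17, 2.8, -3.61, 4.65]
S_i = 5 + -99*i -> [5, -94, -193, -292, -391]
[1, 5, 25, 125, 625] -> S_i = 1*5^i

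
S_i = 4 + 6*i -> [4, 10, 16, 22, 28]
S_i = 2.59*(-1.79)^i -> [2.59, -4.64, 8.3, -14.85, 26.59]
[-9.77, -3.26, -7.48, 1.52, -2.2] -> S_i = Random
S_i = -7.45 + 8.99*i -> [-7.45, 1.54, 10.53, 19.52, 28.51]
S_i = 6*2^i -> [6, 12, 24, 48, 96]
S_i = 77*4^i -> [77, 308, 1232, 4928, 19712]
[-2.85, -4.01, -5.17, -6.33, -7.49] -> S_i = -2.85 + -1.16*i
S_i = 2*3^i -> [2, 6, 18, 54, 162]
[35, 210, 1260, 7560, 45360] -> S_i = 35*6^i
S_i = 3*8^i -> [3, 24, 192, 1536, 12288]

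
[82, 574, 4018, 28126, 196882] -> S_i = 82*7^i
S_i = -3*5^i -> [-3, -15, -75, -375, -1875]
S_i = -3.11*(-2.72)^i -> [-3.11, 8.46, -23.01, 62.58, -170.23]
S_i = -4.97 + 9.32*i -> [-4.97, 4.35, 13.67, 22.99, 32.31]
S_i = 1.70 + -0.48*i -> [1.7, 1.22, 0.74, 0.26, -0.22]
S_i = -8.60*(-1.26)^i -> [-8.6, 10.84, -13.65, 17.2, -21.68]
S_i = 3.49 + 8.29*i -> [3.49, 11.78, 20.07, 28.36, 36.65]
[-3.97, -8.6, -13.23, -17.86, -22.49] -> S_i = -3.97 + -4.63*i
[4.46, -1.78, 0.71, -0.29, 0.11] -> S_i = 4.46*(-0.40)^i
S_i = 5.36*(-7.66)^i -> [5.36, -41.06, 314.5, -2409.08, 18453.55]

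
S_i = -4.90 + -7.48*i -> [-4.9, -12.38, -19.86, -27.34, -34.82]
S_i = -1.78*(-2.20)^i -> [-1.78, 3.92, -8.62, 18.95, -41.7]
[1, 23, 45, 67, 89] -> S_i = 1 + 22*i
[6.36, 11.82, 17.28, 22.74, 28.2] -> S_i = 6.36 + 5.46*i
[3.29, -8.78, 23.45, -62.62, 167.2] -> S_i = 3.29*(-2.67)^i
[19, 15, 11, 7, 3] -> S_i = 19 + -4*i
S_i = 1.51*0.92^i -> [1.51, 1.39, 1.28, 1.18, 1.08]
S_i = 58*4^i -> [58, 232, 928, 3712, 14848]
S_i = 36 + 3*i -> [36, 39, 42, 45, 48]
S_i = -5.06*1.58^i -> [-5.06, -7.99, -12.63, -19.96, -31.53]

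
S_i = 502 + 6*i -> [502, 508, 514, 520, 526]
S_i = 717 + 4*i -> [717, 721, 725, 729, 733]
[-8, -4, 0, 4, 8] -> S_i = -8 + 4*i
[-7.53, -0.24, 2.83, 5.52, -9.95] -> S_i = Random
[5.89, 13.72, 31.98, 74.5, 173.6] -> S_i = 5.89*2.33^i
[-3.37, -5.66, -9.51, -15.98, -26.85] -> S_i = -3.37*1.68^i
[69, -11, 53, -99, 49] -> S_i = Random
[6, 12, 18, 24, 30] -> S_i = 6 + 6*i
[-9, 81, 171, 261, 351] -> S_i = -9 + 90*i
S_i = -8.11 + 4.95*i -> [-8.11, -3.16, 1.79, 6.74, 11.69]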